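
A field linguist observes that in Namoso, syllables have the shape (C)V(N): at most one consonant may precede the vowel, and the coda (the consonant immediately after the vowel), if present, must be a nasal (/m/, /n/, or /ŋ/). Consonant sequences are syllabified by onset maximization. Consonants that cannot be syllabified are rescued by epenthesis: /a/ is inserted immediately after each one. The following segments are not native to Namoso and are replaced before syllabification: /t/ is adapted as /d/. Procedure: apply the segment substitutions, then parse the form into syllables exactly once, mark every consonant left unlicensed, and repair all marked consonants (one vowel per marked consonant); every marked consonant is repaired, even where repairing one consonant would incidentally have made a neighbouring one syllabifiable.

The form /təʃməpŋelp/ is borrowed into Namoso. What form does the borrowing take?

dəʃaməpaŋelapa

Substitution: /t/ → /d/, giving /dəʃməpŋelp/.
Under (C)V(N), the unsyllabifiable consonants are /ʃ/, /p/, /l/, /p/ (only a nasal (/m/, /n/, or /ŋ/) is licensed in coda position; onsets are limited to one consonant).
Inserting the epenthetic vowel yields /ʃ/ → /ʃa/, /p/ → /pa/, /l/ → /la/, /p/ → /pa/.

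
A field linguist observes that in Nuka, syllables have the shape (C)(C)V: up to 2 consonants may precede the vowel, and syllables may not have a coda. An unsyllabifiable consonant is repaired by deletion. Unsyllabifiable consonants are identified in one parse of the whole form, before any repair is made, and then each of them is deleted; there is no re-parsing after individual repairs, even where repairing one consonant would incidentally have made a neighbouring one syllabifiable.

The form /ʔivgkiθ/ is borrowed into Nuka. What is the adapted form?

Under (C)(C)V, the unsyllabifiable consonants are /v/, /θ/ (no codas are permitted; onsets may contain at most 2 consonants).
Each unlicensed consonant is deleted: /v/, /θ/.

ʔigki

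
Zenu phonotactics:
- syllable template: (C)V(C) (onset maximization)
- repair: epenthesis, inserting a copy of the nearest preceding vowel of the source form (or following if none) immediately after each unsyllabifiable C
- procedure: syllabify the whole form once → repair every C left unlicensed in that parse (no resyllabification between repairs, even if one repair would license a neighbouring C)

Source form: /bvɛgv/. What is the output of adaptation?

bɛvɛgvɛ

Under (C)V(C), the unsyllabifiable consonants are /b/, /v/ (at most one coda consonant is licensed; onsets are limited to one consonant).
Inserting the epenthetic vowel yields /b/ → /bɛ/, /v/ → /vɛ/.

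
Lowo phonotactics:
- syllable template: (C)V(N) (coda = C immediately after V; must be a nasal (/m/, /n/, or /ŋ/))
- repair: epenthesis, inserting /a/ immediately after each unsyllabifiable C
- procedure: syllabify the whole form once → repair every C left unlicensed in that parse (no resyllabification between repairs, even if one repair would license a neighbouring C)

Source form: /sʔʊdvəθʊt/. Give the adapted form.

Syllabifying with onset maximization leaves /s/, /d/, /t/ stranded (only a nasal (/m/, /n/, or /ŋ/) is licensed in coda position; onsets are limited to one consonant).
Each unlicensed consonant becomes the onset of a new syllable: /s/ → /sa/, /d/ → /da/, /t/ → /ta/.

saʔʊdavəθʊta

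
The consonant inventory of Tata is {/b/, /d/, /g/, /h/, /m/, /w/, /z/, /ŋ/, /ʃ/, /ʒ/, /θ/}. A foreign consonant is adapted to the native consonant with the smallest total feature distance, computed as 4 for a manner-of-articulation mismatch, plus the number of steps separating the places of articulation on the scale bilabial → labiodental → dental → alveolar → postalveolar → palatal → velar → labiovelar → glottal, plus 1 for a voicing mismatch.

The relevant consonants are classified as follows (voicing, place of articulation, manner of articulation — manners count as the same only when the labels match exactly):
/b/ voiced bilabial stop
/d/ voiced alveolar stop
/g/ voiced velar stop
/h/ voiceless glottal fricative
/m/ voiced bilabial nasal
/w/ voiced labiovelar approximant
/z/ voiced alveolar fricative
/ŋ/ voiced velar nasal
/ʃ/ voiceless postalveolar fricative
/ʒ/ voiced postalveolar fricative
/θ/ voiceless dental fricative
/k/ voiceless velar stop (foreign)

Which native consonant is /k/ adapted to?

g

/g/ is closest: same manner (stop), place distance 0 (velar→velar), voicing differs (+1); total 1. Next closest is /d/ at distance 4.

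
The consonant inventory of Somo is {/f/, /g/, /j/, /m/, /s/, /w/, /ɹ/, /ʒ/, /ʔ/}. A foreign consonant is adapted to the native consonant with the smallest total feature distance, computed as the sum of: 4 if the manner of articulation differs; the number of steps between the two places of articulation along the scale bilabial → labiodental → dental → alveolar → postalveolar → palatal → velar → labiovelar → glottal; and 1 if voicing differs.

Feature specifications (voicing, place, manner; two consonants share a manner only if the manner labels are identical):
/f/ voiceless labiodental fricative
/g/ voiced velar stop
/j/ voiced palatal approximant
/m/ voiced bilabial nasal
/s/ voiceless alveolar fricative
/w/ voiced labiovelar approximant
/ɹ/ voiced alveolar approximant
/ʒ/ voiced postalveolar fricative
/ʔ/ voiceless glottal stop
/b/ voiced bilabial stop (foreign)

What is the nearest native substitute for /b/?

/m/ is closest: manner differs (stop→nasal, +4), place distance 0 (bilabial→bilabial), same voicing; total 4. Next closest is /f/ at distance 6.

m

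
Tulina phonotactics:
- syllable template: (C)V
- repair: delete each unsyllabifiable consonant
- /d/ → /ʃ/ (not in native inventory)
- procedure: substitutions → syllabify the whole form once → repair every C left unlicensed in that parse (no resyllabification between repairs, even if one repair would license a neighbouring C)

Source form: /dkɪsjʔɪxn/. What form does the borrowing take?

Substitution: /d/ → /ʃ/, giving /ʃkɪsjʔɪxn/.
Syllabifying with onset maximization leaves /ʃ/, /s/, /j/, /x/, /n/ stranded (no codas are permitted; onsets are limited to one consonant).
Each unlicensed consonant is deleted: /ʃ/, /s/, /j/, /x/, /n/.

kɪʔɪ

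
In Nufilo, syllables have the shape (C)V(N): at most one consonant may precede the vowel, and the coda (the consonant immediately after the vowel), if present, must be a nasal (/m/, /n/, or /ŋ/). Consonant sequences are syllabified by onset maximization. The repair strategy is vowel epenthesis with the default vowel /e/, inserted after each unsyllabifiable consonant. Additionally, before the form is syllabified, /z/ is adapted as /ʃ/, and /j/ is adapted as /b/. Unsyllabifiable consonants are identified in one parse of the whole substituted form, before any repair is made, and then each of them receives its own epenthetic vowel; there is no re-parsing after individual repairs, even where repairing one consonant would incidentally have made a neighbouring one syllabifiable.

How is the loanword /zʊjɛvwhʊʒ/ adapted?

Substitution: /z/ → /ʃ/, /j/ → /b/, giving /ʃʊbɛvwhʊʒ/.
Under (C)V(N), the unsyllabifiable consonants are /v/, /w/, /ʒ/ (only a nasal (/m/, /n/, or /ŋ/) is licensed in coda position; onsets are limited to one consonant).
Inserting the epenthetic vowel yields /v/ → /ve/, /w/ → /we/, /ʒ/ → /ʒe/.

ʃʊbɛvewehʊʒe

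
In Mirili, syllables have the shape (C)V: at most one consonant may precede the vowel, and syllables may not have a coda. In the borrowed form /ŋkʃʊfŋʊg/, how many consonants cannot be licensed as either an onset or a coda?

4

Under (C)V, the unsyllabifiable consonants are /ŋ/, /k/, /f/, /g/ (no codas are permitted; onsets are limited to one consonant).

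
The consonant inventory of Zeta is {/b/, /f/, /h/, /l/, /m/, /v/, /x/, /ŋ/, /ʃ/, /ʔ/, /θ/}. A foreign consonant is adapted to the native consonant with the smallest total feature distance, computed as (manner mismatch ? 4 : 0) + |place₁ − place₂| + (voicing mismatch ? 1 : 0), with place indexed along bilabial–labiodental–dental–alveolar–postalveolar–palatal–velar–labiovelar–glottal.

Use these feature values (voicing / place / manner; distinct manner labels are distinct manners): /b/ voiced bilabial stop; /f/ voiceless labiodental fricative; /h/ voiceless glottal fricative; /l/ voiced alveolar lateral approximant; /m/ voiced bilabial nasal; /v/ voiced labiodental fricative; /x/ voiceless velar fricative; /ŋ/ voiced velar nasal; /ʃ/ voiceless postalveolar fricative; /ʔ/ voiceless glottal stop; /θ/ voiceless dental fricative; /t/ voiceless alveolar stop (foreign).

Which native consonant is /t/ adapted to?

b

/b/ is closest: same manner (stop), place distance 3 (alveolar→bilabial), voicing differs (+1); total 4. Next closest is /l/ at distance 5.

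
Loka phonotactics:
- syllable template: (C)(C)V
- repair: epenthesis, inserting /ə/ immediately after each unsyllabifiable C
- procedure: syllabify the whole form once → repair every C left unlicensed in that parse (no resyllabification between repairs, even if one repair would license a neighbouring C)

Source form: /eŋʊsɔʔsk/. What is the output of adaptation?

eŋʊsɔʔəsəkə

Under (C)(C)V, the unsyllabifiable consonants are /ʔ/, /s/, /k/ (no codas are permitted; onsets may contain at most 2 consonants).
Inserting the epenthetic vowel yields /ʔ/ → /ʔə/, /s/ → /sə/, /k/ → /kə/.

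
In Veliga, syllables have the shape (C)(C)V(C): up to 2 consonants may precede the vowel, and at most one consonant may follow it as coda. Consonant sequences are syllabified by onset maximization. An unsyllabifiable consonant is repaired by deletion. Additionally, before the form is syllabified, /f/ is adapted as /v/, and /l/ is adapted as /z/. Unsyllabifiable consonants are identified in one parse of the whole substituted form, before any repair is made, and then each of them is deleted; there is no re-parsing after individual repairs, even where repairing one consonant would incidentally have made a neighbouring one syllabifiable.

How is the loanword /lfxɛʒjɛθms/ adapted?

vxɛʒjɛθ

Substitution: /l/ → /z/, /f/ → /v/, giving /zvxɛʒjɛθms/.
The consonants /z/, /m/, /s/ cannot be parsed into a legal (C)(C)V(C) syllable (at most one coda consonant is licensed; onsets may contain at most 2 consonants).
Each unlicensed consonant is deleted: /z/, /m/, /s/.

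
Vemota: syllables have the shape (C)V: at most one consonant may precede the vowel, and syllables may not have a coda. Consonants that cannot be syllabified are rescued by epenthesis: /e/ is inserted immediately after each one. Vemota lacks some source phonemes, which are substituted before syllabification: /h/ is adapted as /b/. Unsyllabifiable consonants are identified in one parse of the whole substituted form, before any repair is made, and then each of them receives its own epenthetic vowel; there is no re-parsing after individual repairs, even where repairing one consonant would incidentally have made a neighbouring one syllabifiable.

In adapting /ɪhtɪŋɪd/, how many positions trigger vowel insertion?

After substitution the input is /ɪbtɪŋɪd/.
The unsyllabifiable consonants are /b/, /d/; each receives one epenthetic vowel.

2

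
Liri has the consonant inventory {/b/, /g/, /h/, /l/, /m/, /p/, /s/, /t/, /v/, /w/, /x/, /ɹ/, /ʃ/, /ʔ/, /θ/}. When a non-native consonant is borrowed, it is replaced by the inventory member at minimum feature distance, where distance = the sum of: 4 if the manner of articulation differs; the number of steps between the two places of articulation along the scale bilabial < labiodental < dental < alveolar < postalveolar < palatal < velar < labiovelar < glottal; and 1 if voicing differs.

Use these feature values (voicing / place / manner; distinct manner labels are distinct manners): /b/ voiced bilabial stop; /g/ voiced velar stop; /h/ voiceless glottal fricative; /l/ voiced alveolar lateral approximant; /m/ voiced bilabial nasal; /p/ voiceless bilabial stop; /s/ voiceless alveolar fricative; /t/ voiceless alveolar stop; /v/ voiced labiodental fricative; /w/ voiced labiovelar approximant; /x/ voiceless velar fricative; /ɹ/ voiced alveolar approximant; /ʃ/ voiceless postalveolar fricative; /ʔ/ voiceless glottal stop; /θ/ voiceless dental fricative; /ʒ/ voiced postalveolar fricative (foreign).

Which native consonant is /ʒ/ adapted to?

ʃ

/ʃ/ is closest: same manner (fricative), place distance 0 (postalveolar→postalveolar), voicing differs (+1); total 1. Next closest is /s/ at distance 2.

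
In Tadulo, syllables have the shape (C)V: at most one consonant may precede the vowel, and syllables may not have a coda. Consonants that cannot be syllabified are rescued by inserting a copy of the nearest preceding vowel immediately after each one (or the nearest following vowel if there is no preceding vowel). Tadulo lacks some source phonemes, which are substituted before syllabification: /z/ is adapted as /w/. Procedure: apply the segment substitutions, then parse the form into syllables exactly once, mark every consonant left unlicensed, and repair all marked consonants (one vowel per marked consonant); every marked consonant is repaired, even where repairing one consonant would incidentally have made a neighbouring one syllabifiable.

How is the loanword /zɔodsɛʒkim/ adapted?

wɔodosɛʒɛkimi

Substitution: /z/ → /w/, giving /wɔodsɛʒkim/.
Under (C)V, the unsyllabifiable consonants are /d/, /ʒ/, /m/ (no codas are permitted; onsets are limited to one consonant).
Inserting the epenthetic vowel yields /d/ → /do/, /ʒ/ → /ʒɛ/, /m/ → /mi/.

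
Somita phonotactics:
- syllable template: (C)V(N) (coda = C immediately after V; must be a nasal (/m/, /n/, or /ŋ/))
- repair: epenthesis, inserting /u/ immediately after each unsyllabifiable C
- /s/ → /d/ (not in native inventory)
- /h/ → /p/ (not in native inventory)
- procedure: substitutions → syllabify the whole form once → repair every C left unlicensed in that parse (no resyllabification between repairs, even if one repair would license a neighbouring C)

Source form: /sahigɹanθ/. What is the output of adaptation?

dapiguɹanθu

Substitution: /s/ → /d/, /h/ → /p/, giving /dapigɹanθ/.
The consonants /g/, /θ/ cannot be parsed into a legal (C)V(N) syllable (only a nasal (/m/, /n/, or /ŋ/) is licensed in coda position; onsets are limited to one consonant).
Each unlicensed consonant becomes the onset of a new syllable: /g/ → /gu/, /θ/ → /θu/.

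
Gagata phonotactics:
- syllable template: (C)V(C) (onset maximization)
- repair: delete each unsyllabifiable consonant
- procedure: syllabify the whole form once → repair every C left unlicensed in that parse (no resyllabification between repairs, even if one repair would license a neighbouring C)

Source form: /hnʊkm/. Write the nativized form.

nʊk

Syllabifying with onset maximization leaves /h/, /m/ stranded (at most one coda consonant is licensed; onsets are limited to one consonant).
Each unlicensed consonant is deleted: /h/, /m/.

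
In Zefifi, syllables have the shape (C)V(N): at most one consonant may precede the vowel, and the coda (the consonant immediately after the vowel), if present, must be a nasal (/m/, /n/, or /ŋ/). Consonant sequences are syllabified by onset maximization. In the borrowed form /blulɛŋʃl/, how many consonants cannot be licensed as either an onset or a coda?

The consonants /b/, /ʃ/, /l/ cannot be parsed into a legal (C)V(N) syllable (only a nasal (/m/, /n/, or /ŋ/) is licensed in coda position; onsets are limited to one consonant).

3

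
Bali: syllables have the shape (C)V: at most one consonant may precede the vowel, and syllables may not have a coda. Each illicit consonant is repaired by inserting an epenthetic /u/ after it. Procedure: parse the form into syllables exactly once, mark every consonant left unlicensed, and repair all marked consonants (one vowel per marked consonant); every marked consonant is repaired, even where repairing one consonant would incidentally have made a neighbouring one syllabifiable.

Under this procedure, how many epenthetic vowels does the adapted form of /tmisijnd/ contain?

4

The unsyllabifiable consonants are /t/, /j/, /n/, /d/; each receives one epenthetic vowel.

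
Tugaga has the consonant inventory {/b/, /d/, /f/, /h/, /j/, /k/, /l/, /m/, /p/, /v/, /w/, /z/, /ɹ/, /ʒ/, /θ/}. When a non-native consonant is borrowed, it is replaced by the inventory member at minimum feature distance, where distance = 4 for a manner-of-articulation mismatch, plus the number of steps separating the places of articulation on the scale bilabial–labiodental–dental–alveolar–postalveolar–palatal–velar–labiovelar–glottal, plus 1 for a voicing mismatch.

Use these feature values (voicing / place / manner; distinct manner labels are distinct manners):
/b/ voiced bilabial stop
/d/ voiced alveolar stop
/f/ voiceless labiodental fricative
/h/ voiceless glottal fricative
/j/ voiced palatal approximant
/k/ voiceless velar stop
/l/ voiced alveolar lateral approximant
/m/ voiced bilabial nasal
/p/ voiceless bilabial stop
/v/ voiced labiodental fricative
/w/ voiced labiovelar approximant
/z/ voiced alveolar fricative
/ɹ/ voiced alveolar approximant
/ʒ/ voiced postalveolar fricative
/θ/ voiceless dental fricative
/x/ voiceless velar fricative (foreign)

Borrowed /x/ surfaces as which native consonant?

h

/h/ is closest: same manner (fricative), place distance 2 (velar→glottal), same voicing; total 2. Next closest is /ʒ/ at distance 3.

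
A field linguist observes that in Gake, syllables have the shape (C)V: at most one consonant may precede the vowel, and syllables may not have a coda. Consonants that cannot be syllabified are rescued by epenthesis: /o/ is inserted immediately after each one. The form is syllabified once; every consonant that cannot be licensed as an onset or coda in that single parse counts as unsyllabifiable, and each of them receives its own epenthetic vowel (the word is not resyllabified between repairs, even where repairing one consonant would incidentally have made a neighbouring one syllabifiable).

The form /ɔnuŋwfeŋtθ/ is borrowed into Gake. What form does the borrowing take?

Syllabifying with onset maximization leaves /ŋ/, /w/, /ŋ/, /t/, /θ/ stranded (no codas are permitted; onsets are limited to one consonant).
Each unlicensed consonant becomes the onset of a new syllable: /ŋ/ → /ŋo/, /w/ → /wo/, /ŋ/ → /ŋo/, /t/ → /to/, /θ/ → /θo/.

ɔnuŋowofeŋotoθo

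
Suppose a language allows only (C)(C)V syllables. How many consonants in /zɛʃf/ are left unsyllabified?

The consonants /ʃ/, /f/ cannot be parsed into a legal (C)(C)V syllable (no codas are permitted; onsets may contain at most 2 consonants).

2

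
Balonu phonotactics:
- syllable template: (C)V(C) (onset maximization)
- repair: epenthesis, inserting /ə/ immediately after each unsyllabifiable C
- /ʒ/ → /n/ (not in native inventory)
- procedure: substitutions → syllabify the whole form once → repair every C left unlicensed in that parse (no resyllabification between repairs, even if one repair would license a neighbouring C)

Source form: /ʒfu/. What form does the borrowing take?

nəfu

Substitution: /ʒ/ → /n/, giving /nfu/.
Syllabifying with onset maximization leaves /n/ stranded (at most one coda consonant is licensed; onsets are limited to one consonant).
Epenthesis after each stranded consonant: /n/ → /nə/.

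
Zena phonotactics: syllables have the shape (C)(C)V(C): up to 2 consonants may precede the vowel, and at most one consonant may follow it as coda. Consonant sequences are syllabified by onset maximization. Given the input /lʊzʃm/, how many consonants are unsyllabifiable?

2

Under (C)(C)V(C), the unsyllabifiable consonants are /ʃ/, /m/ (at most one coda consonant is licensed; onsets may contain at most 2 consonants).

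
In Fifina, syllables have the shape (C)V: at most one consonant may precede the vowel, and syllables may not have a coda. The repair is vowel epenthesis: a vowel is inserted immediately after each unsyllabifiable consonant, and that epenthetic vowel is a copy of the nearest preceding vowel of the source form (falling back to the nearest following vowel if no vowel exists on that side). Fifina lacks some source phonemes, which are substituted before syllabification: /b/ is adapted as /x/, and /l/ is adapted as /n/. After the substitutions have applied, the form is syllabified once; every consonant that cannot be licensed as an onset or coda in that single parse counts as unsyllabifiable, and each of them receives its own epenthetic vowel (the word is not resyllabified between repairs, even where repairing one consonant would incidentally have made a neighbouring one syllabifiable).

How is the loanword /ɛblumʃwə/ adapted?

ɛxɛnumuʃuwə

Substitution: /b/ → /x/, /l/ → /n/, giving /ɛxnumʃwə/.
Syllabifying with onset maximization leaves /x/, /m/, /ʃ/ stranded (no codas are permitted; onsets are limited to one consonant).
Epenthesis after each stranded consonant: /x/ → /xɛ/, /m/ → /mu/, /ʃ/ → /ʃu/.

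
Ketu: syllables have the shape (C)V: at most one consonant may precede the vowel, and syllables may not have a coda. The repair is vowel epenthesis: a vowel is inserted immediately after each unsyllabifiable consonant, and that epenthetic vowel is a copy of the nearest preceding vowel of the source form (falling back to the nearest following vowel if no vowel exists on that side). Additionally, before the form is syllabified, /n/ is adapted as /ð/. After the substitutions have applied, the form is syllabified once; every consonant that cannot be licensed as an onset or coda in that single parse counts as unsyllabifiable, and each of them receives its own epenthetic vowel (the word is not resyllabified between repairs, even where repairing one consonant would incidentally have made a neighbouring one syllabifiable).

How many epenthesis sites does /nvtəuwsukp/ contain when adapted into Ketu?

5

After substitution the input is /ðvtəuwsukp/.
The unsyllabifiable consonants are /ð/, /v/, /w/, /k/, /p/; each receives one epenthetic vowel.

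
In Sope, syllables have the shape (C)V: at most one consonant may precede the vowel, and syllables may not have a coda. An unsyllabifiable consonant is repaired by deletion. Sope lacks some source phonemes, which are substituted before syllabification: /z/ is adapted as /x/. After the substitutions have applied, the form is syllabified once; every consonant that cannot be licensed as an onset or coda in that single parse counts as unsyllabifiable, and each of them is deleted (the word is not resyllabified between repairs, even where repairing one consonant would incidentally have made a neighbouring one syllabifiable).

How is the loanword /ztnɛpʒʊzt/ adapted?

nɛʒʊ

Substitution: /z/ → /x/, giving /xtnɛpʒʊxt/.
The consonants /x/, /t/, /p/, /x/, /t/ cannot be parsed into a legal (C)V syllable (no codas are permitted; onsets are limited to one consonant).
Each unlicensed consonant is deleted: /x/, /t/, /p/, /x/, /t/.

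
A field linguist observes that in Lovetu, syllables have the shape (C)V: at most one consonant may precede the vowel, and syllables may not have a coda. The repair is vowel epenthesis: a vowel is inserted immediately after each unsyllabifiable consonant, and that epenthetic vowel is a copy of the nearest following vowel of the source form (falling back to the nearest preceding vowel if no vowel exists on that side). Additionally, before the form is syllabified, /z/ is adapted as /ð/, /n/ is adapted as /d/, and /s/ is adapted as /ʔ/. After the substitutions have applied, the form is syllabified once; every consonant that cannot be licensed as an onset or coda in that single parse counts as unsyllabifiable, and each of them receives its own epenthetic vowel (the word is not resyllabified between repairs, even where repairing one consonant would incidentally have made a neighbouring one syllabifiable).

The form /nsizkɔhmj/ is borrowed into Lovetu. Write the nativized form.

Substitution: /n/ → /d/, /s/ → /ʔ/, /z/ → /ð/, giving /dʔiðkɔhmj/.
Under (C)V, the unsyllabifiable consonants are /d/, /ð/, /h/, /m/, /j/ (no codas are permitted; onsets are limited to one consonant).
Each unlicensed consonant becomes the onset of a new syllable: /d/ → /di/, /ð/ → /ðɔ/, /h/ → /hɔ/, /m/ → /mɔ/, /j/ → /jɔ/.

diʔiðɔkɔhɔmɔjɔ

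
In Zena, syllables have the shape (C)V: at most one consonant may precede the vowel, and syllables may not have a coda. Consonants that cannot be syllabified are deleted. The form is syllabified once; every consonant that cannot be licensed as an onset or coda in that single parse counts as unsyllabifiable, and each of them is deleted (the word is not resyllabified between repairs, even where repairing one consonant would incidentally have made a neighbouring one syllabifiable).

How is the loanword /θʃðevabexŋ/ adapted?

The consonants /θ/, /ʃ/, /x/, /ŋ/ cannot be parsed into a legal (C)V syllable (no codas are permitted; onsets are limited to one consonant).
Each unlicensed consonant is deleted: /θ/, /ʃ/, /x/, /ŋ/.

ðevabe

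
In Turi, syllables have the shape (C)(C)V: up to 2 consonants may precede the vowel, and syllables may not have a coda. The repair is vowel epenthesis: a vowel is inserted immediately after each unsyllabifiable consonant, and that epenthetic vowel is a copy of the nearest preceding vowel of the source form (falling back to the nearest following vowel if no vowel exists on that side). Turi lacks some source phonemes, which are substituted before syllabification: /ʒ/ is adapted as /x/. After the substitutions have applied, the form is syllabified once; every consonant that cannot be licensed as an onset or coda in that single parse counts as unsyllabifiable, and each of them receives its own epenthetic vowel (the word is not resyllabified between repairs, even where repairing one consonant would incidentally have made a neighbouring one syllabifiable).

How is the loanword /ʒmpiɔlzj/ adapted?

Substitution: /ʒ/ → /x/, giving /xmpiɔlzj/.
Syllabifying with onset maximization leaves /x/, /l/, /z/, /j/ stranded (no codas are permitted; onsets may contain at most 2 consonants).
Each unlicensed consonant becomes the onset of a new syllable: /x/ → /xi/, /l/ → /lɔ/, /z/ → /zɔ/, /j/ → /jɔ/.

ximpiɔlɔzɔjɔ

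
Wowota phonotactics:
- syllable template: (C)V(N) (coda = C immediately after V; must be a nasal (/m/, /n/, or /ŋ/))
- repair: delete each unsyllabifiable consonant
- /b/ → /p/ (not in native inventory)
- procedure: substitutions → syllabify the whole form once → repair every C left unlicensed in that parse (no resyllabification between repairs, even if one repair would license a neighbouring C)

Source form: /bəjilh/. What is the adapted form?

Substitution: /b/ → /p/, giving /pəjilh/.
The consonants /l/, /h/ cannot be parsed into a legal (C)V(N) syllable (only a nasal (/m/, /n/, or /ŋ/) is licensed in coda position; onsets are limited to one consonant).
Deleting the stranded consonants removes /l/, /h/.

pəji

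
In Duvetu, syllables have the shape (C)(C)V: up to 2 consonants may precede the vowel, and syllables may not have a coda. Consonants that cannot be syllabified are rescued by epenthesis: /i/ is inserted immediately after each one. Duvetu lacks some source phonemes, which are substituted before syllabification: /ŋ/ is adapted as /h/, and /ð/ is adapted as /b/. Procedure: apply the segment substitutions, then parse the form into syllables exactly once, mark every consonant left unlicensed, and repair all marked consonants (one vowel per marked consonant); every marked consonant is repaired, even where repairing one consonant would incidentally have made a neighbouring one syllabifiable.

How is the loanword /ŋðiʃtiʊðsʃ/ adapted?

hbiʃtiʊbisiʃi

Substitution: /ŋ/ → /h/, /ð/ → /b/, giving /hbiʃtiʊbsʃ/.
The consonants /b/, /s/, /ʃ/ cannot be parsed into a legal (C)(C)V syllable (no codas are permitted; onsets may contain at most 2 consonants).
Each unlicensed consonant becomes the onset of a new syllable: /b/ → /bi/, /s/ → /si/, /ʃ/ → /ʃi/.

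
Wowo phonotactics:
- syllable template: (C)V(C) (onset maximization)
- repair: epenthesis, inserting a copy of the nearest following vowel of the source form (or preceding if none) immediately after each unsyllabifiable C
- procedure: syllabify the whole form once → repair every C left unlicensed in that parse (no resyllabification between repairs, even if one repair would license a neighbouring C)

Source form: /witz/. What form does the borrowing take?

Syllabifying with onset maximization leaves /z/ stranded (at most one coda consonant is licensed; onsets are limited to one consonant).
Each unlicensed consonant becomes the onset of a new syllable: /z/ → /zi/.

witzi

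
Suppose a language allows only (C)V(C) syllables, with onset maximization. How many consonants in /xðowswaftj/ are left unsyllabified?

4

Under (C)V(C), the unsyllabifiable consonants are /x/, /s/, /t/, /j/ (at most one coda consonant is licensed; onsets are limited to one consonant).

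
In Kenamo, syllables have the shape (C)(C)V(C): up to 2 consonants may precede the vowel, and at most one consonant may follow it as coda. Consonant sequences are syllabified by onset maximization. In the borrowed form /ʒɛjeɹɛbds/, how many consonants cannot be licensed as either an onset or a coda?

2

Syllabifying with onset maximization leaves /d/, /s/ stranded (at most one coda consonant is licensed; onsets may contain at most 2 consonants).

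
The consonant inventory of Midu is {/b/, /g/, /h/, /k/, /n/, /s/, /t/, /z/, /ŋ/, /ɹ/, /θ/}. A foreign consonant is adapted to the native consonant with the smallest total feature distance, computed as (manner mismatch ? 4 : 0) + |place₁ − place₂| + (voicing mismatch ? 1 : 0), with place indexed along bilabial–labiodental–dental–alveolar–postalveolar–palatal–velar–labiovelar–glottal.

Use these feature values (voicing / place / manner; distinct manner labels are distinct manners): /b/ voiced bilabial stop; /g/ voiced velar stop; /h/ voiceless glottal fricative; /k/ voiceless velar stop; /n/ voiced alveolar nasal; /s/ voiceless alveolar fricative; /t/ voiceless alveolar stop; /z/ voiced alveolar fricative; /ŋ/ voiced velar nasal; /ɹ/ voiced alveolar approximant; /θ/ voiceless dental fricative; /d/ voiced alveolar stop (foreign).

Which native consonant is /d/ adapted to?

t

/t/ is closest: same manner (stop), place distance 0 (alveolar→alveolar), voicing differs (+1); total 1. Next closest is /b/ at distance 3.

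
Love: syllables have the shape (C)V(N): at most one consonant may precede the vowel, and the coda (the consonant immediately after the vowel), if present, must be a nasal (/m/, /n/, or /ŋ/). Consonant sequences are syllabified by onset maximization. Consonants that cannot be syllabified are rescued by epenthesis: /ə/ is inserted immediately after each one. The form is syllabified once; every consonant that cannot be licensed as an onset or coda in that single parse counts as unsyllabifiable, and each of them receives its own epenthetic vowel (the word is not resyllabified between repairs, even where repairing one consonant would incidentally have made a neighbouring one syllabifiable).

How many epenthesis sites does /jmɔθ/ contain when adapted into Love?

The unsyllabifiable consonants are /j/, /θ/; each receives one epenthetic vowel.

2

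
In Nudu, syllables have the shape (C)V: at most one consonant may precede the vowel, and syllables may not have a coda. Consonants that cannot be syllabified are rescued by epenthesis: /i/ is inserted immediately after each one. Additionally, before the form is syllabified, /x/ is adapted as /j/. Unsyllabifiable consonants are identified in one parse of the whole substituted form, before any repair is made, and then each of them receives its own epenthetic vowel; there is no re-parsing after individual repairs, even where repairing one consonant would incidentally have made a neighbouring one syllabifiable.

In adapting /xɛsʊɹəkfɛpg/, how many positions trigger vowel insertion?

3

After substitution the input is /jɛsʊɹəkfɛpg/.
The unsyllabifiable consonants are /k/, /p/, /g/; each receives one epenthetic vowel.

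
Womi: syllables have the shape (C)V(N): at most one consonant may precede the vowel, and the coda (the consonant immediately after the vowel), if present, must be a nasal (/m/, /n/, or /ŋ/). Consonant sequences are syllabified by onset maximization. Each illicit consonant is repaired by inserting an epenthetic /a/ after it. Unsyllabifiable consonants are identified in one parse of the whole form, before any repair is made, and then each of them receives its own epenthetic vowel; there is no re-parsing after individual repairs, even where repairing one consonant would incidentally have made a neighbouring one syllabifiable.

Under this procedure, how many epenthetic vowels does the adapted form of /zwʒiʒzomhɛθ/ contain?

The unsyllabifiable consonants are /z/, /w/, /ʒ/, /θ/; each receives one epenthetic vowel.

4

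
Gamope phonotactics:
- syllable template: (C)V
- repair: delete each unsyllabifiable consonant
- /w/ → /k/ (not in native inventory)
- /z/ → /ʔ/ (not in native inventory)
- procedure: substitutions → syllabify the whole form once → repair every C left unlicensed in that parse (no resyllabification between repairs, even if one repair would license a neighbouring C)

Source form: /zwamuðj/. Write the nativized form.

kamu

Substitution: /z/ → /ʔ/, /w/ → /k/, giving /ʔkamuðj/.
The consonants /ʔ/, /ð/, /j/ cannot be parsed into a legal (C)V syllable (no codas are permitted; onsets are limited to one consonant).
Deletion applies to /ʔ/, /ð/, /j/.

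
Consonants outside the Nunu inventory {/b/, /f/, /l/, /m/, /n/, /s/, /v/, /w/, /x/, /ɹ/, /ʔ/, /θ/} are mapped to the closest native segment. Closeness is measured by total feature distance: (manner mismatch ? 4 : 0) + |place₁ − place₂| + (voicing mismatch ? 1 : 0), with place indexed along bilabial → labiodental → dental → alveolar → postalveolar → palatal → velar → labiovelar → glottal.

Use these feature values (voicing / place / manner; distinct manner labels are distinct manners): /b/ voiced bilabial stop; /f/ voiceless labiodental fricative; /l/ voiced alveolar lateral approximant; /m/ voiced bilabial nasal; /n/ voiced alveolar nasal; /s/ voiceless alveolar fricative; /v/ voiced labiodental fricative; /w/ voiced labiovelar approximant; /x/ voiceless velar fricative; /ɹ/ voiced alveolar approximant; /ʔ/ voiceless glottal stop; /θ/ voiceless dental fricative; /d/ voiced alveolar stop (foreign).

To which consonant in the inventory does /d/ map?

/b/ is closest: same manner (stop), place distance 3 (alveolar→bilabial), same voicing; total 3. Next closest is /l/ at distance 4.

b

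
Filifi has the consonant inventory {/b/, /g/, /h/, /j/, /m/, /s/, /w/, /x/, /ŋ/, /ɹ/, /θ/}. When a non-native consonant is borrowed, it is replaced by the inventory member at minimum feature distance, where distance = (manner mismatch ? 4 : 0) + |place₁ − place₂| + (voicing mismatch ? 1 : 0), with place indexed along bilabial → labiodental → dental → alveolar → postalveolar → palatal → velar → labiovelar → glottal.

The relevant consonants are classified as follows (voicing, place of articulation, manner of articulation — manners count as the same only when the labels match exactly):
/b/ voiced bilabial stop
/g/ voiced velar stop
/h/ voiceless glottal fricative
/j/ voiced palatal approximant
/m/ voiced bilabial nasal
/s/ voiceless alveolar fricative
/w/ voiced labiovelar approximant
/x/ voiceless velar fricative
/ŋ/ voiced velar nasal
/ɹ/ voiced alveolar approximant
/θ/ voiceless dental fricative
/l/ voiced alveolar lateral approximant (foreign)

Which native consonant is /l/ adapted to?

/ɹ/ is closest: manner differs (lateral approximant→approximant, +4), place distance 0 (alveolar→alveolar), same voicing; total 4. Next closest is /s/ at distance 5.

ɹ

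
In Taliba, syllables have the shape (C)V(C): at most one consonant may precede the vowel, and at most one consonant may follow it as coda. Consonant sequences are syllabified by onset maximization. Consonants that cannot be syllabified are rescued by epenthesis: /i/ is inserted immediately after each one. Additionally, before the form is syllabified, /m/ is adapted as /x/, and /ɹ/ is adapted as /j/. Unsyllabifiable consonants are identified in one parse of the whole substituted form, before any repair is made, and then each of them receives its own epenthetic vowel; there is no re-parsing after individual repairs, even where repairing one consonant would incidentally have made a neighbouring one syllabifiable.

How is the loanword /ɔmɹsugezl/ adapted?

ɔxjisugezli

Substitution: /m/ → /x/, /ɹ/ → /j/, giving /ɔxjsugezl/.
Under (C)V(C), the unsyllabifiable consonants are /j/, /l/ (at most one coda consonant is licensed; onsets are limited to one consonant).
Epenthesis after each stranded consonant: /j/ → /ji/, /l/ → /li/.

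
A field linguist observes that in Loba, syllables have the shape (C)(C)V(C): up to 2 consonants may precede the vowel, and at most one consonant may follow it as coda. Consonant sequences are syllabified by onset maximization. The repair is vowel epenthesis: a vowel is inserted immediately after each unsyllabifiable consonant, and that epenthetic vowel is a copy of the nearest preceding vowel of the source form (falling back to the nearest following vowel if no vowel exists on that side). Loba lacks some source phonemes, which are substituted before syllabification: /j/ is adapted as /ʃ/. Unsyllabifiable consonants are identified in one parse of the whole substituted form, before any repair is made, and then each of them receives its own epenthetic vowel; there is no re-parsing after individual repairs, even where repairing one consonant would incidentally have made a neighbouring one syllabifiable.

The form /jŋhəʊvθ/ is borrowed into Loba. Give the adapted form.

ʃəŋhəʊvθʊ

Substitution: /j/ → /ʃ/, giving /ʃŋhəʊvθ/.
Syllabifying with onset maximization leaves /ʃ/, /θ/ stranded (at most one coda consonant is licensed; onsets may contain at most 2 consonants).
Epenthesis after each stranded consonant: /ʃ/ → /ʃə/, /θ/ → /θʊ/.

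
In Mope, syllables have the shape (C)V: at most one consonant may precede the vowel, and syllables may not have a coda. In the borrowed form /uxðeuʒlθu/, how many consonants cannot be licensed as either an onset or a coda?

3

Under (C)V, the unsyllabifiable consonants are /x/, /ʒ/, /l/ (no codas are permitted; onsets are limited to one consonant).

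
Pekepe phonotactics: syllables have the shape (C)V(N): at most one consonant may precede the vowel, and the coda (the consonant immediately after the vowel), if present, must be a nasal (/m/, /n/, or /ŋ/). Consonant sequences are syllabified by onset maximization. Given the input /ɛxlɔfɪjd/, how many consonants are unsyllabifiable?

3

Syllabifying with onset maximization leaves /x/, /j/, /d/ stranded (only a nasal (/m/, /n/, or /ŋ/) is licensed in coda position; onsets are limited to one consonant).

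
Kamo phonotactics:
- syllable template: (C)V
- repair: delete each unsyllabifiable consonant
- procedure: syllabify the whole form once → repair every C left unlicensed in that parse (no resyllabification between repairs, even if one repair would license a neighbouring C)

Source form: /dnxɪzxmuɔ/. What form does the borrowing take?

xɪmuɔ

Under (C)V, the unsyllabifiable consonants are /d/, /n/, /z/, /x/ (no codas are permitted; onsets are limited to one consonant).
Each unlicensed consonant is deleted: /d/, /n/, /z/, /x/.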